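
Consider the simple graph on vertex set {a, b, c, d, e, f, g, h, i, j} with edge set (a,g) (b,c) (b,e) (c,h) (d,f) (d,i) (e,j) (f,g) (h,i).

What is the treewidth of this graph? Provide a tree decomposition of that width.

The largest bag has 2 vertices, giving width 1; this decomposition certifies tw(G) ≤ 1. Since G has at least one edge (e.g. a–g), it is not an edgeless graph, so tw(G) ≥ 1. Combining the bounds, tw(G) = 1.

Treewidth 1.
Bags: B1 = {a, g}  B2 = {f, g}  B3 = {d, f}  B4 = {d, i}  B5 = {h, i}  B6 = {c, h}  B7 = {b, c}  B8 = {b, e}  B9 = {e, j}
Tree: B1–B2, B2–B3, B3–B4, B4–B5, B5–B6, B6–B7, B7–B8, B8–B9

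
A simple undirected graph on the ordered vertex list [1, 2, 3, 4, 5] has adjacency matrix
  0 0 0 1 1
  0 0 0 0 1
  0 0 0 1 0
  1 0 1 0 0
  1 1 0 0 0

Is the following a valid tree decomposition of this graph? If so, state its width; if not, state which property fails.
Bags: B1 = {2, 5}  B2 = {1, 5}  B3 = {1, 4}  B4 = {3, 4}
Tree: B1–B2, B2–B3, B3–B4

Yes; width 1.

Checking the three conditions: (i) the bags cover all of {1, 2, 3, 4, 5}; (ii) for each edge, some bag contains both endpoints; (iii) the bags containing any fixed vertex form a subtree. All hold, so the decomposition is valid with width 2 − 1 = 1.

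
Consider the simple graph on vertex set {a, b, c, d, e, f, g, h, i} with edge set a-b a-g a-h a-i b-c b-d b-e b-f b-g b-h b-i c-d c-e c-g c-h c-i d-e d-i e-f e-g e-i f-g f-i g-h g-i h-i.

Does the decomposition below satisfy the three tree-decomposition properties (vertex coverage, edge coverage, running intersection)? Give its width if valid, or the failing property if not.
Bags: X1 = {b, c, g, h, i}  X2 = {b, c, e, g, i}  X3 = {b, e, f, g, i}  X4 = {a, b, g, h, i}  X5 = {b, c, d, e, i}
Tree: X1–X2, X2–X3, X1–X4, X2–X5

Checking the three conditions: (i) the bags cover all of {a, b, c, d, e, f, g, h, i}; (ii) for each edge, some bag contains both endpoints; (iii) the bags containing any fixed vertex form a subtree. All hold, so the decomposition is valid with width 5 − 1 = 4.

Yes; width 4.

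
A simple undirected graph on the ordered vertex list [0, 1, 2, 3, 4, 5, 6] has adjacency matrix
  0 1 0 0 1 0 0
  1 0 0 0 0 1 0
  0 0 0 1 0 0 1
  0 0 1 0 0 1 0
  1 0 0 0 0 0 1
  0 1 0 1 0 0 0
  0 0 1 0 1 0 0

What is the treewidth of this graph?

A width-2 tree decomposition is:
Bags: B1 = {1, 3, 5}  B2 = {1, 2, 3}  B3 = {1, 2, 6}  B4 = {1, 4, 6}  B5 = {0, 1, 4}
Tree: B1–B2, B2–B3, B3–B4, B4–B5
Every bag has size at most 3, so the width is 3 − 1 = 2 and tw(G) ≤ 2. Since 1–5–3–2–6–4–0–1 is a cycle in G, G is not acyclic. Forests are exactly the graphs of treewidth ≤ 1, so tw(G) ≥ 2. Hence tw(G) = 2 exactly.

2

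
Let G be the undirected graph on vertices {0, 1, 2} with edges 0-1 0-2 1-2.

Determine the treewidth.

A width-2 tree decomposition is:
Bags: B1 = {0, 1, 2}
Tree: (single bag)
With just one bag of size 3, the width is 3 − 1 = 2, so tw(G) ≤ 2. For the lower bound, the 3 vertices {0, 1, 2} are pairwise adjacent, and any tree decomposition puts a clique entirely inside one bag — forcing width ≥ 2. The upper and lower bounds meet at 2, so that is the treewidth.

2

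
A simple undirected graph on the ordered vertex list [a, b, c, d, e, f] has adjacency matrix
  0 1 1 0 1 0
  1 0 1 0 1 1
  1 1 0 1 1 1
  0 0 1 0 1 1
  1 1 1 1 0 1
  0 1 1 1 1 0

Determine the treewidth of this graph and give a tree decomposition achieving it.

Treewidth 3.
Bags: B1 = {a, b, c, e}  B2 = {b, c, e, f}  B3 = {c, d, e, f}
Tree: B1–B2, B2–B3

The largest bag has 4 vertices, giving width 3; this decomposition certifies tw(G) ≤ 3. Conversely, {a, b, c, e} is a clique of size 4, and the vertices of any clique must share a bag in every tree decomposition; so some bag has ≥ 4 vertices and tw(G) ≥ 3. Combining the bounds, tw(G) = 3.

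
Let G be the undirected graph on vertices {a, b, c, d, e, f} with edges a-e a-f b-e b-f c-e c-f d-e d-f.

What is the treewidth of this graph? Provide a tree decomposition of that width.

Each bag holds 3 vertices, so the decomposition has width 2, which upper-bounds the treewidth. Since f–a–e–b–f is a cycle in G, G is not acyclic. Forests are exactly the graphs of treewidth ≤ 1, so tw(G) ≥ 2. Hence tw(G) = 2 exactly.

Treewidth 2.
One optimal decomposition is:
Bags: B1 = {a, e, f}  B2 = {b, e, f}  B3 = {d, e, f}  B4 = {c, e, f}
Tree: B1–B2, B2–B3, B3–B4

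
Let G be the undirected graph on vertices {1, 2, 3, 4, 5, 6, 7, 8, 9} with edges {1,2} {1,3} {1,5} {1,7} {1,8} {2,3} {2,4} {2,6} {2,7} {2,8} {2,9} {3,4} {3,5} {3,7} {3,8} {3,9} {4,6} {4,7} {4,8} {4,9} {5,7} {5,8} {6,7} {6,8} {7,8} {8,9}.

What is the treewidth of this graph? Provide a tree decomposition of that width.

Treewidth 4.
One optimal decomposition is:
Bags: B1 = {1, 2, 3, 7, 8}  B2 = {2, 3, 4, 7, 8}  B3 = {2, 3, 4, 8, 9}  B4 = {1, 3, 5, 7, 8}  B5 = {2, 4, 6, 7, 8}
Tree: B1–B2, B2–B3, B1–B4, B2–B5

Every bag has size at most 5, so the width is 5 − 1 = 4 and tw(G) ≤ 4. Conversely, {1, 2, 3, 7, 8} is a clique of size 5, and the vertices of any clique must share a bag in every tree decomposition; so some bag has ≥ 5 vertices and tw(G) ≥ 4. The upper and lower bounds meet at 4, so that is the treewidth.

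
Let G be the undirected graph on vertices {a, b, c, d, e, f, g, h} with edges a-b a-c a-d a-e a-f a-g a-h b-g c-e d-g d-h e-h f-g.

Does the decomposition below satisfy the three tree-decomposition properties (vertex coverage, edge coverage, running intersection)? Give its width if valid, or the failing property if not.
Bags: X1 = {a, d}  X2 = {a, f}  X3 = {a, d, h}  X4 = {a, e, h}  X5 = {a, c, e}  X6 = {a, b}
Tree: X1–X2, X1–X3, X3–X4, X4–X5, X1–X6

No — vertex g appears in no bag.

A tree decomposition must satisfy three properties: every vertex lies in some bag; for every edge, both endpoints lie together in some bag; and for every vertex, the bags containing it form a connected subtree. Here vertex g appears in no bag, so the decomposition is invalid.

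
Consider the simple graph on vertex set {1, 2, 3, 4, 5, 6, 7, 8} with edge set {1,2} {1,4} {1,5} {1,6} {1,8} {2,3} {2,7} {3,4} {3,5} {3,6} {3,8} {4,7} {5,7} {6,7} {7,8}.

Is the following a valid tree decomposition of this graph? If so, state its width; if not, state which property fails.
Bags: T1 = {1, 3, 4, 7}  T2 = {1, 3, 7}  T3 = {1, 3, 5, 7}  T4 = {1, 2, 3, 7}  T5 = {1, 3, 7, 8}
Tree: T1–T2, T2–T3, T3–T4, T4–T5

No — vertex 6 appears in no bag.

A tree decomposition must satisfy three properties: every vertex lies in some bag; for every edge, both endpoints lie together in some bag; and for every vertex, the bags containing it form a connected subtree. Here vertex 6 appears in no bag, so the decomposition is invalid.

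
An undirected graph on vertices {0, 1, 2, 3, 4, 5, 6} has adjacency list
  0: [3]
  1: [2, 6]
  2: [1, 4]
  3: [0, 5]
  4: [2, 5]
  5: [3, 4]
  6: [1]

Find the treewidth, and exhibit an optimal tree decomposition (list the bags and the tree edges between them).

Treewidth 1.
One such decomposition:
Bags: B1 = {0, 3}  B2 = {3, 5}  B3 = {4, 5}  B4 = {2, 4}  B5 = {1, 2}  B6 = {1, 6}
Tree: B1–B2, B2–B3, B3–B4, B4–B5, B5–B6

The largest bag has 2 vertices, giving width 1; this decomposition certifies tw(G) ≤ 1. Since G has at least one edge (e.g. 0–3), it is not an edgeless graph, so tw(G) ≥ 1. Hence tw(G) = 1 exactly.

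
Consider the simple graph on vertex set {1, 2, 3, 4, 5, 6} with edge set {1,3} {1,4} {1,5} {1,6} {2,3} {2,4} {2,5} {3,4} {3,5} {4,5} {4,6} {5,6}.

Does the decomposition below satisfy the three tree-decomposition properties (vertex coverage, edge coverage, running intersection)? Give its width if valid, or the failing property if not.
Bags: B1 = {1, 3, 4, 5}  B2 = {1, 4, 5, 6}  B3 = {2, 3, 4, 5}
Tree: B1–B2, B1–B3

Checking the three conditions: (i) the bags cover all of {1, 2, 3, 4, 5, 6}; (ii) for each edge, some bag contains both endpoints; (iii) the bags containing any fixed vertex form a subtree. All hold, so the decomposition is valid with width 4 − 1 = 3.

Yes; width 3.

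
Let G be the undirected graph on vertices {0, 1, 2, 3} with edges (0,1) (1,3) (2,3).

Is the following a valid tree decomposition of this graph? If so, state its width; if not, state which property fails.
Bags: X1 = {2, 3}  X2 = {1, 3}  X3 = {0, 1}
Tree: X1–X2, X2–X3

Checking the three conditions: (i) the bags cover all of {0, 1, 2, 3}; (ii) for each edge, some bag contains both endpoints; (iii) the bags containing any fixed vertex form a subtree. All hold, so the decomposition is valid with width 2 − 1 = 1.

Yes; width 1.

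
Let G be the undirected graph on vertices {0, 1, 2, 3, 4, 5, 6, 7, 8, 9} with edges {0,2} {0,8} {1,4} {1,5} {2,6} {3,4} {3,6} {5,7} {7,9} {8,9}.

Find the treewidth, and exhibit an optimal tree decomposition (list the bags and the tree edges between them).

Each bag holds 3 vertices, so the decomposition has width 2, which upper-bounds the treewidth. Since 2–6–3–4–1–5–7–9–8–0–2 is a cycle in G, G is not acyclic. Forests are exactly the graphs of treewidth ≤ 1, so tw(G) ≥ 2. Combining the bounds, tw(G) = 2.

Treewidth 2.
One such decomposition:
Bags: B1 = {2, 3, 6}  B2 = {2, 3, 4}  B3 = {1, 2, 4}  B4 = {1, 2, 5}  B5 = {2, 5, 7}  B6 = {2, 7, 9}  B7 = {2, 8, 9}  B8 = {0, 2, 8}
Tree: B1–B2, B2–B3, B3–B4, B4–B5, B5–B6, B6–B7, B7–B8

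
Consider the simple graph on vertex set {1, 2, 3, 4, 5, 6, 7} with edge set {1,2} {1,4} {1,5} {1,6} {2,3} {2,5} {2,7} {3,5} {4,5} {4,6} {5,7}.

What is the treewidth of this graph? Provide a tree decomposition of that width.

Treewidth 2.
One such decomposition:
Bags: B1 = {1, 2, 5}  B2 = {2, 5, 7}  B3 = {1, 4, 5}  B4 = {2, 3, 5}  B5 = {1, 4, 6}
Tree: B1–B2, B1–B3, B1–B4, B3–B5

Each bag holds 3 vertices, so the decomposition has width 2, which upper-bounds the treewidth. Conversely, {1, 2, 5} is a clique of size 3, and the vertices of any clique must share a bag in every tree decomposition; so some bag has ≥ 3 vertices and tw(G) ≥ 2. Therefore the treewidth is 2.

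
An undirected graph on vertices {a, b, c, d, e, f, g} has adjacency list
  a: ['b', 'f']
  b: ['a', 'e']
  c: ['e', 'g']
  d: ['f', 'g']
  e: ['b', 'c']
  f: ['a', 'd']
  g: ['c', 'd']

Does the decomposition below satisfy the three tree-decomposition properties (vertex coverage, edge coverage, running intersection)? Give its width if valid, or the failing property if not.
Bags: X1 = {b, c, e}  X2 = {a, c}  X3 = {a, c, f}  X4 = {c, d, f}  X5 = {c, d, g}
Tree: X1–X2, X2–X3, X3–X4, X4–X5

A tree decomposition must satisfy three properties: every vertex lies in some bag; for every edge, both endpoints lie together in some bag; and for every vertex, the bags containing it form a connected subtree. Here edge (b,a) lies in no bag, so the decomposition is invalid.

No — edge (b,a) lies in no bag.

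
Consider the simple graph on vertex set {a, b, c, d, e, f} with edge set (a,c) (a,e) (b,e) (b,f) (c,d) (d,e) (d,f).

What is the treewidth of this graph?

A width-2 tree decomposition is:
Bags: B1 = {b, d, f}  B2 = {b, d, e}  B3 = {c, d, e}  B4 = {a, c, e}
Tree: B1–B2, B2–B3, B3–B4
Each bag holds 3 vertices, so the decomposition has width 2, which upper-bounds the treewidth. Since f–b–e–d–f is a cycle in G, G is not acyclic. Forests are exactly the graphs of treewidth ≤ 1, so tw(G) ≥ 2. Hence tw(G) = 2 exactly.

2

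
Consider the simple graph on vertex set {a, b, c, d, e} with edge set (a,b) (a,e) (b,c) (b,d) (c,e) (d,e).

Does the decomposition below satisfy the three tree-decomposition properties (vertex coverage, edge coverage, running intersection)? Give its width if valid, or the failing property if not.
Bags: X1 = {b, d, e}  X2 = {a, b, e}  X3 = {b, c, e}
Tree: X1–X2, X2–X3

Every vertex of G appears in some bag (union = {a, b, c, d, e}); every edge is covered by a bag; and for each vertex v the set of bags containing v is connected in the bag tree. The decomposition is therefore valid. The largest bag has 3 vertices, so the width is 2.

Yes; width 2.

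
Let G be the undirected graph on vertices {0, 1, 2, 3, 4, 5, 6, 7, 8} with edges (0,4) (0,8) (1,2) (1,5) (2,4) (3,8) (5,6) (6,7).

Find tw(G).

1

A width-1 tree decomposition is:
Bags: B1 = {3, 8}  B2 = {0, 8}  B3 = {0, 4}  B4 = {2, 4}  B5 = {1, 2}  B6 = {1, 5}  B7 = {5, 6}  B8 = {6, 7}
Tree: B1–B2, B2–B3, B3–B4, B4–B5, B5–B6, B6–B7, B7–B8
The largest bag has 2 vertices, giving width 1; this decomposition certifies tw(G) ≤ 1. Any graph with an edge has treewidth ≥ 1, and G has the edge 3–8. Hence tw(G) = 1 exactly.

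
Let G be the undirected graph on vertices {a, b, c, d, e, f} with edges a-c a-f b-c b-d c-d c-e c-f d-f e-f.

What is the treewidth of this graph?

A width-2 tree decomposition is:
Bags: B1 = {b, c, d}  B2 = {c, d, f}  B3 = {c, e, f}  B4 = {a, c, f}
Tree: B1–B2, B2–B3, B2–B4
Every bag has size at most 3, so the width is 3 − 1 = 2 and tw(G) ≤ 2. On the other hand G contains the 3-clique {c, d, f}. A clique must lie in a single bag of any decomposition, so no decomposition can have width below 2. Combining the bounds, tw(G) = 2.

2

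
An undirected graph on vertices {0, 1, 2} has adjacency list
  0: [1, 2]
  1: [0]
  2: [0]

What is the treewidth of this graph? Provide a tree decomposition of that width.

Every bag has size at most 2, so the width is 2 − 1 = 1 and tw(G) ≤ 1. Since G has at least one edge (e.g. 2–0), it is not an edgeless graph, so tw(G) ≥ 1. Combining the bounds, tw(G) = 1.

Treewidth 1.
Bags: B1 = {0, 2}  B2 = {0, 1}
Tree: B1–B2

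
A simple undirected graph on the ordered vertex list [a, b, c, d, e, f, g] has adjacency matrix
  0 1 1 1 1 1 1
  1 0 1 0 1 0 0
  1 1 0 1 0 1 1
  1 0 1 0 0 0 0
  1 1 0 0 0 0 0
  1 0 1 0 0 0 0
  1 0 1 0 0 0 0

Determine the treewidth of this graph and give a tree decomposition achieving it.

Every bag has size at most 3, so the width is 3 − 1 = 2 and tw(G) ≤ 2. For the lower bound, the 3 vertices {a, b, e} are pairwise adjacent, and any tree decomposition puts a clique entirely inside one bag — forcing width ≥ 2. Therefore the treewidth is 2.

Treewidth 2.
One optimal decomposition is:
Bags: B1 = {a, c, d}  B2 = {a, b, c}  B3 = {a, c, f}  B4 = {a, b, e}  B5 = {a, c, g}
Tree: B1–B2, B2–B3, B2–B4, B2–B5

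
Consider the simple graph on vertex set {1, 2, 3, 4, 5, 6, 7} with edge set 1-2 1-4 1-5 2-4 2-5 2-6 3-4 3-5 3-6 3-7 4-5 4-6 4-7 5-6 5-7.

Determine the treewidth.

A width-3 tree decomposition is:
Bags: B1 = {3, 4, 5, 6}  B2 = {2, 4, 5, 6}  B3 = {3, 4, 5, 7}  B4 = {1, 2, 4, 5}
Tree: B1–B2, B1–B3, B2–B4
The largest bag has 4 vertices, giving width 3; this decomposition certifies tw(G) ≤ 3. Conversely, {1, 2, 4, 5} is a clique of size 4, and the vertices of any clique must share a bag in every tree decomposition; so some bag has ≥ 4 vertices and tw(G) ≥ 3. Combining the bounds, tw(G) = 3.

3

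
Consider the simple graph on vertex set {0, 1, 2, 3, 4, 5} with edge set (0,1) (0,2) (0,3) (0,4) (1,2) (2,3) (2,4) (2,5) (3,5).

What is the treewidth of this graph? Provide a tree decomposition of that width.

Each bag holds 3 vertices, so the decomposition has width 2, which upper-bounds the treewidth. For the lower bound, the 3 vertices {0, 1, 2} are pairwise adjacent, and any tree decomposition puts a clique entirely inside one bag — forcing width ≥ 2. Therefore the treewidth is 2.

Treewidth 2.
One optimal decomposition is:
Bags: B1 = {0, 1, 2}  B2 = {0, 2, 3}  B3 = {0, 2, 4}  B4 = {2, 3, 5}
Tree: B1–B2, B1–B3, B2–B4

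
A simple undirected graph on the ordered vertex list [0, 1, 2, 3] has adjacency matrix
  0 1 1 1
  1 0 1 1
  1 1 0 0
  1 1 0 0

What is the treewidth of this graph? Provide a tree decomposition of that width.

Treewidth 2.
Bags: B1 = {0, 1, 3}  B2 = {0, 1, 2}
Tree: B1–B2

Each bag holds 3 vertices, so the decomposition has width 2, which upper-bounds the treewidth. On the other hand G contains the 3-clique {0, 1, 2}. A clique must lie in a single bag of any decomposition, so no decomposition can have width below 2. The upper and lower bounds meet at 2, so that is the treewidth.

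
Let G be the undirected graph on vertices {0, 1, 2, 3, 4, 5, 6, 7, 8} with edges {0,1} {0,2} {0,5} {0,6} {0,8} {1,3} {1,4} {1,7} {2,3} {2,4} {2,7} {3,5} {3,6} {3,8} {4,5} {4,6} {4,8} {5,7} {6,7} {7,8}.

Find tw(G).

A width-4 tree decomposition is:
Bags: B1 = {0, 3, 4, 7, 8}  B2 = {0, 2, 3, 4, 7}  B3 = {0, 1, 3, 4, 7}  B4 = {0, 3, 4, 5, 7}  B5 = {0, 3, 4, 6, 7}
Tree: B1–B2, B2–B3, B3–B4, B4–B5
Every bag has size at most 5, so the width is 5 − 1 = 4 and tw(G) ≤ 4. For the lower bound: the 5 vertex sets {3,8}, {0,2}, {1,7}, {4}, {5} are disjoint, each induces a connected subgraph, and every pair is joined by at least one edge of G. Contracting each set to a single vertex therefore yields K_{5} as a minor, and since treewidth is minor-monotone, tw(G) ≥ tw(K_{5}) = 4. The upper and lower bounds meet at 4, so that is the treewidth.

4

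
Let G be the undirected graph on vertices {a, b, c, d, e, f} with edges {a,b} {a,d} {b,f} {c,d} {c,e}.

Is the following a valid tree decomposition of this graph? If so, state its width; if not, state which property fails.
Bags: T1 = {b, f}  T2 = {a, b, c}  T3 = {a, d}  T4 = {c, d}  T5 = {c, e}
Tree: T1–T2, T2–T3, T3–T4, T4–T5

A tree decomposition must satisfy three properties: every vertex lies in some bag; for every edge, both endpoints lie together in some bag; and for every vertex, the bags containing it form a connected subtree. Here bags containing vertex c are not connected in the tree, so the decomposition is invalid.

No — bags containing vertex c are not connected in the tree.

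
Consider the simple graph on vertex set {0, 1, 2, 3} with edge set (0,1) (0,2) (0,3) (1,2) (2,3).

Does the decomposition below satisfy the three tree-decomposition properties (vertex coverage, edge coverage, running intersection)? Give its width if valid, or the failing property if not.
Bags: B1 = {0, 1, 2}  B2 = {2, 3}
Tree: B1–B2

No — edge (0,3) lies in no bag.

A tree decomposition must satisfy three properties: every vertex lies in some bag; for every edge, both endpoints lie together in some bag; and for every vertex, the bags containing it form a connected subtree. Here edge (0,3) lies in no bag, so the decomposition is invalid.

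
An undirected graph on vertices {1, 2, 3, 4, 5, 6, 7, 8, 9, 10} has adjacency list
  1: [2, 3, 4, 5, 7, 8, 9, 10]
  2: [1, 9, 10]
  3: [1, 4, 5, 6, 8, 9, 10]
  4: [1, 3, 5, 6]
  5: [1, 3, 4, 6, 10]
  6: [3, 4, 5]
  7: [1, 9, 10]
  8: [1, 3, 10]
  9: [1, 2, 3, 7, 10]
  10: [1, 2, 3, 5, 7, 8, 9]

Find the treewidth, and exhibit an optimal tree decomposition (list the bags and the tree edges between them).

Treewidth 3.
Bags: B1 = {1, 3, 5, 10}  B2 = {1, 3, 4, 5}  B3 = {1, 3, 9, 10}  B4 = {1, 7, 9, 10}  B5 = {1, 3, 8, 10}  B6 = {3, 4, 5, 6}  B7 = {1, 2, 9, 10}
Tree: B1–B2, B1–B3, B3–B4, B1–B5, B2–B6, B3–B7

Every bag has size at most 4, so the width is 4 − 1 = 3 and tw(G) ≤ 3. For the lower bound, the 4 vertices {1, 2, 9, 10} are pairwise adjacent, and any tree decomposition puts a clique entirely inside one bag — forcing width ≥ 3. Therefore the treewidth is 3.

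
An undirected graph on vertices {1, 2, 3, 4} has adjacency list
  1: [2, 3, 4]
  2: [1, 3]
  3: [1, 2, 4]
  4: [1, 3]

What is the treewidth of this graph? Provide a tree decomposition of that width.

Each bag holds 3 vertices, so the decomposition has width 2, which upper-bounds the treewidth. For the lower bound, the 3 vertices {1, 2, 3} are pairwise adjacent, and any tree decomposition puts a clique entirely inside one bag — forcing width ≥ 2. Therefore the treewidth is 2.

Treewidth 2.
One optimal decomposition is:
Bags: B1 = {1, 2, 3}  B2 = {1, 3, 4}
Tree: B1–B2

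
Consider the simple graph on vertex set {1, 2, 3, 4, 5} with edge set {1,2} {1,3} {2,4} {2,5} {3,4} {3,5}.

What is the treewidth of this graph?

2

A width-2 tree decomposition is:
Bags: B1 = {2, 3, 5}  B2 = {1, 2, 3}  B3 = {2, 3, 4}
Tree: B1–B2, B2–B3
The largest bag has 3 vertices, giving width 2; this decomposition certifies tw(G) ≤ 2. For the lower bound, G contains the cycle 2–5–3–1–2, so G is not a forest; only forests have treewidth ≤ 1, hence tw(G) ≥ 2. The upper and lower bounds meet at 2, so that is the treewidth.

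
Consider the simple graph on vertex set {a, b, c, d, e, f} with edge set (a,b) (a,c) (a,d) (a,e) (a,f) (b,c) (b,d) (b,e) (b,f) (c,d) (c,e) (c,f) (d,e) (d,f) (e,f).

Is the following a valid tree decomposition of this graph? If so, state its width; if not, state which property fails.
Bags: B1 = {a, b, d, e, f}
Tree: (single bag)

No — vertex c appears in no bag.

A tree decomposition must satisfy three properties: every vertex lies in some bag; for every edge, both endpoints lie together in some bag; and for every vertex, the bags containing it form a connected subtree. Here vertex c appears in no bag, so the decomposition is invalid.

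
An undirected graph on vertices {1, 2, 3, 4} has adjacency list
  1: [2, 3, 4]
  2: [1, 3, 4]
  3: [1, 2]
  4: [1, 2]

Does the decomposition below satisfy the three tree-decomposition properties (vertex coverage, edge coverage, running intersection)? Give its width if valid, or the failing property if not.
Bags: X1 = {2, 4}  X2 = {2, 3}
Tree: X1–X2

A tree decomposition must satisfy three properties: every vertex lies in some bag; for every edge, both endpoints lie together in some bag; and for every vertex, the bags containing it form a connected subtree. Here vertex 1 appears in no bag, so the decomposition is invalid.

No — vertex 1 appears in no bag.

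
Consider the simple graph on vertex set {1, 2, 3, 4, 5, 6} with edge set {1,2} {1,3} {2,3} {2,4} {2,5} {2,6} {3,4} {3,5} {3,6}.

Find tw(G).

2

A width-2 tree decomposition is:
Bags: B1 = {2, 3, 6}  B2 = {1, 2, 3}  B3 = {2, 3, 4}  B4 = {2, 3, 5}
Tree: B1–B2, B1–B3, B2–B4
The largest bag has 3 vertices, giving width 2; this decomposition certifies tw(G) ≤ 2. For the lower bound, the 3 vertices {1, 2, 3} are pairwise adjacent, and any tree decomposition puts a clique entirely inside one bag — forcing width ≥ 2. Therefore the treewidth is 2.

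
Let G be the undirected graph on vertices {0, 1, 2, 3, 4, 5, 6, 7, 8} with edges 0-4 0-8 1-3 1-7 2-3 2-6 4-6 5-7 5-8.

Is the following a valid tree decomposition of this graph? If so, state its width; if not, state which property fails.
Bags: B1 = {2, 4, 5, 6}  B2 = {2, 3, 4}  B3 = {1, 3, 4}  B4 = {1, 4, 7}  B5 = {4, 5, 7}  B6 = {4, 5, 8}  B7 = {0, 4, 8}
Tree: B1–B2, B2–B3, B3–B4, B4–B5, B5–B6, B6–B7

A tree decomposition must satisfy three properties: every vertex lies in some bag; for every edge, both endpoints lie together in some bag; and for every vertex, the bags containing it form a connected subtree. Here bags containing vertex 5 are not connected in the tree, so the decomposition is invalid.

No — bags containing vertex 5 are not connected in the tree.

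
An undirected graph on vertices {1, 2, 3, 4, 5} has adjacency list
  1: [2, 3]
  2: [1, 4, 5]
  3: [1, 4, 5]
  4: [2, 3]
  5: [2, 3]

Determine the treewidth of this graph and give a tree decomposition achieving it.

Treewidth 2.
Bags: B1 = {2, 3, 4}  B2 = {2, 3, 5}  B3 = {1, 2, 3}
Tree: B1–B2, B2–B3

Every bag has size at most 3, so the width is 3 − 1 = 2 and tw(G) ≤ 2. The edges 4–2–5–3–4 form a cycle, so G is not a tree and its treewidth is at least 2. Therefore the treewidth is 2.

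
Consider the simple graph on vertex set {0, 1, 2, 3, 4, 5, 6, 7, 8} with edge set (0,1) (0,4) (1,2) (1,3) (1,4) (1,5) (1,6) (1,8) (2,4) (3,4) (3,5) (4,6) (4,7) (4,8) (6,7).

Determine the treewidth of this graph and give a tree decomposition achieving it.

Treewidth 2.
One such decomposition:
Bags: B1 = {1, 3, 5}  B2 = {1, 3, 4}  B3 = {1, 4, 6}  B4 = {1, 2, 4}  B5 = {1, 4, 8}  B6 = {4, 6, 7}  B7 = {0, 1, 4}
Tree: B1–B2, B2–B3, B2–B4, B2–B5, B3–B6, B3–B7

Every bag has size at most 3, so the width is 3 − 1 = 2 and tw(G) ≤ 2. For the lower bound, the 3 vertices {0, 1, 4} are pairwise adjacent, and any tree decomposition puts a clique entirely inside one bag — forcing width ≥ 2. Hence tw(G) = 2 exactly.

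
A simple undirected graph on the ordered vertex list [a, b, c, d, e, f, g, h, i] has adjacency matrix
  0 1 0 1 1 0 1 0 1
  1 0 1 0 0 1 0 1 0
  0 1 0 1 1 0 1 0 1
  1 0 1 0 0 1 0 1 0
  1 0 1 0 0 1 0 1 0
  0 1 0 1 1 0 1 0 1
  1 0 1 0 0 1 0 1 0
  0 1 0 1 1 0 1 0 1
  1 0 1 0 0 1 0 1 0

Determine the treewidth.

A width-4 tree decomposition is:
Bags: B1 = {a, c, f, g, h}  B2 = {a, c, e, f, h}  B3 = {a, b, c, f, h}  B4 = {a, c, f, h, i}  B5 = {a, c, d, f, h}
Tree: B1–B2, B2–B3, B3–B4, B4–B5
Each bag holds 5 vertices, so the decomposition has width 4, which upper-bounds the treewidth. For the lower bound: the 5 vertex sets {g,h}, {c,e}, {a,b}, {f}, {i} are disjoint, each induces a connected subgraph, and every pair is joined by at least one edge of G. Contracting each set to a single vertex therefore yields K_{5} as a minor, and since treewidth is minor-monotone, tw(G) ≥ tw(K_{5}) = 4. Combining the bounds, tw(G) = 4.

4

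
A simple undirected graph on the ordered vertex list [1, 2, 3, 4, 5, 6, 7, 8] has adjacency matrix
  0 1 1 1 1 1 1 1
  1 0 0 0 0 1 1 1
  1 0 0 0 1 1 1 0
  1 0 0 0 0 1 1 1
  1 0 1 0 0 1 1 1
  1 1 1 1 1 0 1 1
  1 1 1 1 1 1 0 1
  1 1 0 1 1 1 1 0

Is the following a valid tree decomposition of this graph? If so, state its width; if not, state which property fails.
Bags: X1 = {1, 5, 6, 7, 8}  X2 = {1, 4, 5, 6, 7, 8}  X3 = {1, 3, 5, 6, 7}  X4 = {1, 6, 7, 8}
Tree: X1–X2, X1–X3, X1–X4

A tree decomposition must satisfy three properties: every vertex lies in some bag; for every edge, both endpoints lie together in some bag; and for every vertex, the bags containing it form a connected subtree. Here vertex 2 appears in no bag, so the decomposition is invalid.

No — vertex 2 appears in no bag.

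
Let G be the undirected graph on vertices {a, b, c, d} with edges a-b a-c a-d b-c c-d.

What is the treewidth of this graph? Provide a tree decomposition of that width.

Treewidth 2.
One such decomposition:
Bags: B1 = {a, b, c}  B2 = {a, c, d}
Tree: B1–B2

Every bag has size at most 3, so the width is 3 − 1 = 2 and tw(G) ≤ 2. Conversely, {a, c, d} is a clique of size 3, and the vertices of any clique must share a bag in every tree decomposition; so some bag has ≥ 3 vertices and tw(G) ≥ 2. Combining the bounds, tw(G) = 2.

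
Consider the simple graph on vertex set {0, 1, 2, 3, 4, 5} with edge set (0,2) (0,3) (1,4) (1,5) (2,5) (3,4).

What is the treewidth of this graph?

A width-2 tree decomposition is:
Bags: B1 = {0, 2, 5}  B2 = {0, 1, 5}  B3 = {0, 1, 4}  B4 = {0, 3, 4}
Tree: B1–B2, B2–B3, B3–B4
Every bag has size at most 3, so the width is 3 − 1 = 2 and tw(G) ≤ 2. For the lower bound, G contains the cycle 0–2–5–1–4–3–0, so G is not a forest; only forests have treewidth ≤ 1, hence tw(G) ≥ 2. Therefore the treewidth is 2.

2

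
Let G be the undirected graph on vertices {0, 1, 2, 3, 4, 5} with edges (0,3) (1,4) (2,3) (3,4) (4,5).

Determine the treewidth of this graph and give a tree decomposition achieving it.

The largest bag has 2 vertices, giving width 1; this decomposition certifies tw(G) ≤ 1. Since G has at least one edge (e.g. 5–4), it is not an edgeless graph, so tw(G) ≥ 1. The upper and lower bounds meet at 1, so that is the treewidth.

Treewidth 1.
One optimal decomposition is:
Bags: B1 = {4, 5}  B2 = {3, 4}  B3 = {2, 3}  B4 = {0, 3}  B5 = {1, 4}
Tree: B1–B2, B2–B3, B2–B4, B1–B5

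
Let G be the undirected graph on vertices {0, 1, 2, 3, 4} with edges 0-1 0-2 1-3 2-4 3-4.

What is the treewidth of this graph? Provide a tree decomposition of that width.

Every bag has size at most 3, so the width is 3 − 1 = 2 and tw(G) ≤ 2. The edges 3–4–2–0–1–3 form a cycle, so G is not a tree and its treewidth is at least 2. Hence tw(G) = 2 exactly.

Treewidth 2.
Bags: B1 = {2, 3, 4}  B2 = {0, 2, 3}  B3 = {0, 1, 3}
Tree: B1–B2, B2–B3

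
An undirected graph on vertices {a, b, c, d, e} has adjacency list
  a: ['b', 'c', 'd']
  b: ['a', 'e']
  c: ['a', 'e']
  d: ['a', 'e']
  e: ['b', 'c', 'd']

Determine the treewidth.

2

A width-2 tree decomposition is:
Bags: B1 = {a, c, e}  B2 = {a, b, e}  B3 = {a, d, e}
Tree: B1–B2, B2–B3
The largest bag has 3 vertices, giving width 2; this decomposition certifies tw(G) ≤ 2. Since c–a–b–e–c is a cycle in G, G is not acyclic. Forests are exactly the graphs of treewidth ≤ 1, so tw(G) ≥ 2. Therefore the treewidth is 2.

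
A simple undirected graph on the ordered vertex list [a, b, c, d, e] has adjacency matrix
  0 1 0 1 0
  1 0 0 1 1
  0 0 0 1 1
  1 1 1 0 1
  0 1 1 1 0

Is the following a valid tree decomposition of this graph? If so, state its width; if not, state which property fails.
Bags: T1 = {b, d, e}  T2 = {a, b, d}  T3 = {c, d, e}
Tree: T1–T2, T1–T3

Yes; width 2.

Checking the three conditions: (i) the bags cover all of {a, b, c, d, e}; (ii) for each edge, some bag contains both endpoints; (iii) the bags containing any fixed vertex form a subtree. All hold, so the decomposition is valid with width 3 − 1 = 2.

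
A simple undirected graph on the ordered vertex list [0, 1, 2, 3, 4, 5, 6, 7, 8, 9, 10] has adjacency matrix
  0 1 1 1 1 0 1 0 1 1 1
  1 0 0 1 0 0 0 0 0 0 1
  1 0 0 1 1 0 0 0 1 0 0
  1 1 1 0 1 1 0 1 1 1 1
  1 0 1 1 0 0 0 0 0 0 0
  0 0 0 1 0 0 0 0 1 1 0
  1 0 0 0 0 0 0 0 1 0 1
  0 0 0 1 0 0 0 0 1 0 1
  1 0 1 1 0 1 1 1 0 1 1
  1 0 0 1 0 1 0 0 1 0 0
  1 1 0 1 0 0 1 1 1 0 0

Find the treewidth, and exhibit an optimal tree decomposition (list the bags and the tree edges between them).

Every bag has size at most 4, so the width is 4 − 1 = 3 and tw(G) ≤ 3. Conversely, {0, 3, 8, 9} is a clique of size 4, and the vertices of any clique must share a bag in every tree decomposition; so some bag has ≥ 4 vertices and tw(G) ≥ 3. Therefore the treewidth is 3.

Treewidth 3.
Bags: B1 = {0, 3, 8, 9}  B2 = {0, 3, 8, 10}  B3 = {0, 2, 3, 8}  B4 = {0, 6, 8, 10}  B5 = {3, 5, 8, 9}  B6 = {0, 1, 3, 10}  B7 = {3, 7, 8, 10}  B8 = {0, 2, 3, 4}
Tree: B1–B2, B1–B3, B2–B4, B1–B5, B2–B6, B2–B7, B3–B8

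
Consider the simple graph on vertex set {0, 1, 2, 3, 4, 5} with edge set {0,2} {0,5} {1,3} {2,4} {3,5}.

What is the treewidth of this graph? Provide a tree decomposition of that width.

The largest bag has 2 vertices, giving width 1; this decomposition certifies tw(G) ≤ 1. Since G has at least one edge (e.g. 4–2), it is not an edgeless graph, so tw(G) ≥ 1. Therefore the treewidth is 1.

Treewidth 1.
One such decomposition:
Bags: B1 = {2, 4}  B2 = {0, 2}  B3 = {0, 5}  B4 = {3, 5}  B5 = {1, 3}
Tree: B1–B2, B2–B3, B3–B4, B4–B5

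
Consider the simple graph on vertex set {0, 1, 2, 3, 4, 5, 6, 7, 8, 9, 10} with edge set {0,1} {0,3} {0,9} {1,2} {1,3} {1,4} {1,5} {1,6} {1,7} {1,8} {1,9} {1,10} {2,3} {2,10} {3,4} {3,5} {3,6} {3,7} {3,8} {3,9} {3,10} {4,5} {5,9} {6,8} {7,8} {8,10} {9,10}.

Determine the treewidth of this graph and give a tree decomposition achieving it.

The largest bag has 4 vertices, giving width 3; this decomposition certifies tw(G) ≤ 3. On the other hand G contains the 4-clique {0, 1, 3, 9}. A clique must lie in a single bag of any decomposition, so no decomposition can have width below 3. Therefore the treewidth is 3.

Treewidth 3.
One optimal decomposition is:
Bags: B1 = {1, 3, 5, 9}  B2 = {1, 3, 9, 10}  B3 = {1, 3, 4, 5}  B4 = {1, 3, 8, 10}  B5 = {1, 2, 3, 10}  B6 = {1, 3, 7, 8}  B7 = {1, 3, 6, 8}  B8 = {0, 1, 3, 9}
Tree: B1–B2, B1–B3, B2–B4, B2–B5, B4–B6, B4–B7, B1–B8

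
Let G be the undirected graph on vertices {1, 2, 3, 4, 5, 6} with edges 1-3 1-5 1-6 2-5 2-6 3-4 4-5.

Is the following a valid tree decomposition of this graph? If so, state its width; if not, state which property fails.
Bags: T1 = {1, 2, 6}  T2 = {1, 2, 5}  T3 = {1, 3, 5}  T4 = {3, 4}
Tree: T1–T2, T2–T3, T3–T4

No — edge (5,4) lies in no bag.

A tree decomposition must satisfy three properties: every vertex lies in some bag; for every edge, both endpoints lie together in some bag; and for every vertex, the bags containing it form a connected subtree. Here edge (5,4) lies in no bag, so the decomposition is invalid.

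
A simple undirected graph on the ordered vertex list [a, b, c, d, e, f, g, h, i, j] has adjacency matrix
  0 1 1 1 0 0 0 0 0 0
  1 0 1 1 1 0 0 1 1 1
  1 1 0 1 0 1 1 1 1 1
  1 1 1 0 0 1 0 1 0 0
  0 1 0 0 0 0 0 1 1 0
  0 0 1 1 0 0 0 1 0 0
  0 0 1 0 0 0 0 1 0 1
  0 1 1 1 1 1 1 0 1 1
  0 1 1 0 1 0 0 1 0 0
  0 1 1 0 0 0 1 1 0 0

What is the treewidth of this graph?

A width-3 tree decomposition is:
Bags: B1 = {b, c, d, h}  B2 = {b, c, h, i}  B3 = {b, c, h, j}  B4 = {c, g, h, j}  B5 = {a, b, c, d}  B6 = {b, e, h, i}  B7 = {c, d, f, h}
Tree: B1–B2, B2–B3, B3–B4, B1–B5, B2–B6, B1–B7
Each bag holds 4 vertices, so the decomposition has width 3, which upper-bounds the treewidth. For the lower bound, the 4 vertices {b, e, h, i} are pairwise adjacent, and any tree decomposition puts a clique entirely inside one bag — forcing width ≥ 3. Combining the bounds, tw(G) = 3.

3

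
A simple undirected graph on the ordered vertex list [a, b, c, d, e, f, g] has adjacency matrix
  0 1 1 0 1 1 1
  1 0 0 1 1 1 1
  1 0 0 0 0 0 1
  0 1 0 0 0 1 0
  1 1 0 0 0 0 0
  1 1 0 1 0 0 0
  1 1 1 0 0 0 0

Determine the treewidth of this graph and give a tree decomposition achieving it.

Treewidth 2.
One optimal decomposition is:
Bags: B1 = {a, b, e}  B2 = {a, b, g}  B3 = {a, b, f}  B4 = {a, c, g}  B5 = {b, d, f}
Tree: B1–B2, B2–B3, B2–B4, B3–B5

Every bag has size at most 3, so the width is 3 − 1 = 2 and tw(G) ≤ 2. Conversely, {b, d, f} is a clique of size 3, and the vertices of any clique must share a bag in every tree decomposition; so some bag has ≥ 3 vertices and tw(G) ≥ 2. Hence tw(G) = 2 exactly.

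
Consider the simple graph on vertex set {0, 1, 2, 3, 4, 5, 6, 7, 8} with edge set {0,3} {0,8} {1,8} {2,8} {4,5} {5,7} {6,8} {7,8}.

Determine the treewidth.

1

A width-1 tree decomposition is:
Bags: B1 = {1, 8}  B2 = {7, 8}  B3 = {6, 8}  B4 = {2, 8}  B5 = {0, 8}  B6 = {5, 7}  B7 = {4, 5}  B8 = {0, 3}
Tree: B1–B2, B2–B3, B2–B4, B3–B5, B2–B6, B6–B7, B5–B8
Every bag has size at most 2, so the width is 2 − 1 = 1 and tw(G) ≤ 1. Since G has at least one edge (e.g. 8–1), it is not an edgeless graph, so tw(G) ≥ 1. The upper and lower bounds meet at 1, so that is the treewidth.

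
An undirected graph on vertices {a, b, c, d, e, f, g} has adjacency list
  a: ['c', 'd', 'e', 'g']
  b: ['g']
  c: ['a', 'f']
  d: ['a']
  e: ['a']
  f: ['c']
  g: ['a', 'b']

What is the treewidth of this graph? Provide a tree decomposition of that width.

Treewidth 1.
One such decomposition:
Bags: B1 = {a, g}  B2 = {a, e}  B3 = {a, c}  B4 = {b, g}  B5 = {c, f}  B6 = {a, d}
Tree: B1–B2, B2–B3, B1–B4, B3–B5, B2–B6

Each bag holds 2 vertices, so the decomposition has width 1, which upper-bounds the treewidth. Since G has at least one edge (e.g. g–a), it is not an edgeless graph, so tw(G) ≥ 1. Therefore the treewidth is 1.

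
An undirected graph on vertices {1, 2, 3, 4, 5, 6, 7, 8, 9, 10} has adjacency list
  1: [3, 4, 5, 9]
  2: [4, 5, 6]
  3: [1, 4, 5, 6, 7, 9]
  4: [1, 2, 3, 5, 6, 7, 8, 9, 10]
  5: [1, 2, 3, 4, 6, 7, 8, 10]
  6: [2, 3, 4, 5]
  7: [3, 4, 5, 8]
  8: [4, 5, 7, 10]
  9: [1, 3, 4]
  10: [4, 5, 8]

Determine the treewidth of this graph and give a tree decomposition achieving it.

Treewidth 3.
One optimal decomposition is:
Bags: B1 = {3, 4, 5, 6}  B2 = {1, 3, 4, 5}  B3 = {1, 3, 4, 9}  B4 = {3, 4, 5, 7}  B5 = {4, 5, 7, 8}  B6 = {4, 5, 8, 10}  B7 = {2, 4, 5, 6}
Tree: B1–B2, B2–B3, B2–B4, B4–B5, B5–B6, B1–B7

Every bag has size at most 4, so the width is 4 − 1 = 3 and tw(G) ≤ 3. Conversely, {1, 3, 4, 9} is a clique of size 4, and the vertices of any clique must share a bag in every tree decomposition; so some bag has ≥ 4 vertices and tw(G) ≥ 3. Combining the bounds, tw(G) = 3.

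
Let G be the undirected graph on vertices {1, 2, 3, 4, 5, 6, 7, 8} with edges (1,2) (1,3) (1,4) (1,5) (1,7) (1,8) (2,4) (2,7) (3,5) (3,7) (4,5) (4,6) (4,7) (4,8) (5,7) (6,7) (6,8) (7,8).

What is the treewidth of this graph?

A width-3 tree decomposition is:
Bags: B1 = {1, 4, 5, 7}  B2 = {1, 3, 5, 7}  B3 = {1, 4, 7, 8}  B4 = {1, 2, 4, 7}  B5 = {4, 6, 7, 8}
Tree: B1–B2, B1–B3, B1–B4, B3–B5
The largest bag has 4 vertices, giving width 3; this decomposition certifies tw(G) ≤ 3. For the lower bound, the 4 vertices {1, 3, 5, 7} are pairwise adjacent, and any tree decomposition puts a clique entirely inside one bag — forcing width ≥ 3. Combining the bounds, tw(G) = 3.

3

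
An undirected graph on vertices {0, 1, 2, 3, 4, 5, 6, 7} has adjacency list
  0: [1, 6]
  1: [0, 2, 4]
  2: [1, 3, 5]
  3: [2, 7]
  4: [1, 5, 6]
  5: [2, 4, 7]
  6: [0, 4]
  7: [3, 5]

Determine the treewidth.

A width-2 tree decomposition is:
Bags: B1 = {3, 5, 7}  B2 = {2, 3, 5}  B3 = {2, 4, 5}  B4 = {1, 2, 4}  B5 = {1, 4, 6}  B6 = {0, 1, 6}
Tree: B1–B2, B2–B3, B3–B4, B4–B5, B5–B6
The largest bag has 3 vertices, giving width 2; this decomposition certifies tw(G) ≤ 2. For the lower bound, G contains the cycle 7–3–2–5–7, so G is not a forest; only forests have treewidth ≤ 1, hence tw(G) ≥ 2. Therefore the treewidth is 2.

2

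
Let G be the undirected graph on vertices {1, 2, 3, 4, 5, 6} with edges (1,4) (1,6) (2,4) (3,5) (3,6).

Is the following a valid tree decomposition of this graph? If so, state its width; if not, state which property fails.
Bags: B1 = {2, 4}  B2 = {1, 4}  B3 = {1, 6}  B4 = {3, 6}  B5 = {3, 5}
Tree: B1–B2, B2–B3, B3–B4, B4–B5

Checking the three conditions: (i) the bags cover all of {1, 2, 3, 4, 5, 6}; (ii) for each edge, some bag contains both endpoints; (iii) the bags containing any fixed vertex form a subtree. All hold, so the decomposition is valid with width 2 − 1 = 1.

Yes; width 1.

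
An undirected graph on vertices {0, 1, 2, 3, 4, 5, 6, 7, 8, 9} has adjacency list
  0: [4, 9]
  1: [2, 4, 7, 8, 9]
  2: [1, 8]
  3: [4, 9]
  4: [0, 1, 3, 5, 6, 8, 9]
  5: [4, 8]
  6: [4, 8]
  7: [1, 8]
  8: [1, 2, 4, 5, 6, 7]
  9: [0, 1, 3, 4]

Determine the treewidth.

A width-2 tree decomposition is:
Bags: B1 = {1, 4, 9}  B2 = {1, 4, 8}  B3 = {4, 6, 8}  B4 = {1, 2, 8}  B5 = {0, 4, 9}  B6 = {3, 4, 9}  B7 = {1, 7, 8}  B8 = {4, 5, 8}
Tree: B1–B2, B2–B3, B2–B4, B1–B5, B1–B6, B2–B7, B3–B8
Every bag has size at most 3, so the width is 3 − 1 = 2 and tw(G) ≤ 2. For the lower bound, the 3 vertices {1, 2, 8} are pairwise adjacent, and any tree decomposition puts a clique entirely inside one bag — forcing width ≥ 2. The upper and lower bounds meet at 2, so that is the treewidth.

2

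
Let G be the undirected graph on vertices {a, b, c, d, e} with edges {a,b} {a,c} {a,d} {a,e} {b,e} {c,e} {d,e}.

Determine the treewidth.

A width-2 tree decomposition is:
Bags: B1 = {a, c, e}  B2 = {a, d, e}  B3 = {a, b, e}
Tree: B1–B2, B1–B3
The largest bag has 3 vertices, giving width 2; this decomposition certifies tw(G) ≤ 2. Conversely, {a, d, e} is a clique of size 3, and the vertices of any clique must share a bag in every tree decomposition; so some bag has ≥ 3 vertices and tw(G) ≥ 2. Therefore the treewidth is 2.

2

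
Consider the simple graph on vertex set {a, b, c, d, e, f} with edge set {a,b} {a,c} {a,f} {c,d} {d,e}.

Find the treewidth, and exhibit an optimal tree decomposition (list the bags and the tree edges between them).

Treewidth 1.
One optimal decomposition is:
Bags: B1 = {a, c}  B2 = {a, f}  B3 = {a, b}  B4 = {c, d}  B5 = {d, e}
Tree: B1–B2, B2–B3, B1–B4, B4–B5

The largest bag has 2 vertices, giving width 1; this decomposition certifies tw(G) ≤ 1. Since G has at least one edge (e.g. c–a), it is not an edgeless graph, so tw(G) ≥ 1. Hence tw(G) = 1 exactly.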